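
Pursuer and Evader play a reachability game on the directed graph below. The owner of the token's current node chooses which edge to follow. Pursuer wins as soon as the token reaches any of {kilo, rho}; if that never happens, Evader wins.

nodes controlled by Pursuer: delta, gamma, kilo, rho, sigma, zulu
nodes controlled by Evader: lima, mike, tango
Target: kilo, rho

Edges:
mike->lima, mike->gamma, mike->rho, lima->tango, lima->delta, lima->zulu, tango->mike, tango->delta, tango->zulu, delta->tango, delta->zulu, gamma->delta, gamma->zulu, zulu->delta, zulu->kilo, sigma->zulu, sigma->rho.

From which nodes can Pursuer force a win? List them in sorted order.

A0 = {kilo, rho}
A1: add {sigma, zulu} — zulu (Pursuer) has zulu→kilo; sigma (Pursuer) has sigma→rho.
A2: add {delta, gamma} — delta (Pursuer) has delta→zulu; gamma (Pursuer) has gamma→zulu.
A3 = A2; e.g. mike (Evader) can still go to lima. Fixed point.
Pursuer's winning region = {delta, gamma, kilo, rho, sigma, zulu}.

delta, gamma, kilo, rho, sigma, zulu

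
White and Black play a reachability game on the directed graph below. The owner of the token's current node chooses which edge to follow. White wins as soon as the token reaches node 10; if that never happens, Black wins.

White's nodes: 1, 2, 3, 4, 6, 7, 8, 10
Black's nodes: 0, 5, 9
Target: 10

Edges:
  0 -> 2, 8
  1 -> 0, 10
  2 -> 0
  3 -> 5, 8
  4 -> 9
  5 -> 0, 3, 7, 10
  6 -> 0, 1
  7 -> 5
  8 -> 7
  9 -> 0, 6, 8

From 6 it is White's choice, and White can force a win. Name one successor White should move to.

1

A0 = {10}
A1: add {1} — 1 (White) has 1→10.
A2: add {6} — 6 (White) has 6→1.
A3 = A2; e.g. 0 (Black) can still go to 2. Fixed point.
From 6, successor 1 is in the attractor (rank 1); the other successor 0 is not.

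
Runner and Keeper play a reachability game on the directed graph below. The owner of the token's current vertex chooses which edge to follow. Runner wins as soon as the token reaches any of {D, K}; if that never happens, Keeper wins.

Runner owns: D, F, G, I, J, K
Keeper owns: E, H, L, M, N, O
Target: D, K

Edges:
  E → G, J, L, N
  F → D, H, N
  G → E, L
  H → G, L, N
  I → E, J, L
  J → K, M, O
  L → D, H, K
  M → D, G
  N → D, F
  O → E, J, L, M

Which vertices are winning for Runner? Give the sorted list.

D, F, I, J, K, N

A0 = {D, K}
A1: add {F, J} — F (Runner) has F→D; J (Runner) has J→K.
A2: add {I, N} — I (Runner) has I→J; N (Keeper): all of {D, F} already in.
A3 = A2; e.g. E (Keeper) can still go to G. Fixed point.
Runner's winning region = {D, F, I, J, K, N}.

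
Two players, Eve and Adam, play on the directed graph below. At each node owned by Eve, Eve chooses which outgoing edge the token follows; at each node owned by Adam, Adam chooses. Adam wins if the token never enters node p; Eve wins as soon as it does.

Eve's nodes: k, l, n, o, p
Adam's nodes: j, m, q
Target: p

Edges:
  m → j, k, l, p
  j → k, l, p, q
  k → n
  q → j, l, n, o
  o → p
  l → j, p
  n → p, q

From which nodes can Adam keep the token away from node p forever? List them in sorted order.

A0 = {p}
A1: add {l, n, o} — l (Eve) has l→p; n (Eve) has n→p; o (Eve) has o→p.
A2: add {k} — k (Eve) has k→n.
A3 = A2; e.g. j (Adam) can still go to q. Fixed point.
Eve's attractor = {k, l, n, o, p}; Adam avoids the target exactly from the complement.

j, m, q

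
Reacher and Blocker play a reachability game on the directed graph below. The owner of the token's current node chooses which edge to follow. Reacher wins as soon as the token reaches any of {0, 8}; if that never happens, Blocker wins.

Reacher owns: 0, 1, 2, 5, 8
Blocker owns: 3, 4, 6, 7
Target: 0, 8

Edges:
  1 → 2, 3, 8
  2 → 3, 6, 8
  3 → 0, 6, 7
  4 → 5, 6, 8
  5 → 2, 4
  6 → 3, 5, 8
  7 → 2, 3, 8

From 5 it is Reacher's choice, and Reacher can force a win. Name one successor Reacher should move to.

A0 = {0, 8}
A1: add {1, 2} — 1 (Reacher) has 1→8; 2 (Reacher) has 2→8.
A2: add {5} — 5 (Reacher) has 5→2.
A3 = A2; e.g. 3 (Blocker) can still go to 6. Fixed point.
From 5, successor 2 is in the attractor (rank 1); the other successor 4 is not.

2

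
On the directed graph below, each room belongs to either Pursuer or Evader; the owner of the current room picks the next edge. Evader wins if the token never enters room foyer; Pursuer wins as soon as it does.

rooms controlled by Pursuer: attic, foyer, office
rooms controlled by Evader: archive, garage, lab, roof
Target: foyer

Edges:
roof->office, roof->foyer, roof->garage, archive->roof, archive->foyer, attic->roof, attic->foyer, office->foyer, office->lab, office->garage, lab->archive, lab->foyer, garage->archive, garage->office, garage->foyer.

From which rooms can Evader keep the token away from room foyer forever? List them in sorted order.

archive, garage, lab, roof

A0 = {foyer}
A1: add {attic, office} — attic (Pursuer) has attic→foyer; office (Pursuer) has office→foyer.
A2 = A1; e.g. roof (Evader) can still go to garage. Fixed point.
Pursuer's attractor = {attic, foyer, office}; Evader avoids the target exactly from the complement.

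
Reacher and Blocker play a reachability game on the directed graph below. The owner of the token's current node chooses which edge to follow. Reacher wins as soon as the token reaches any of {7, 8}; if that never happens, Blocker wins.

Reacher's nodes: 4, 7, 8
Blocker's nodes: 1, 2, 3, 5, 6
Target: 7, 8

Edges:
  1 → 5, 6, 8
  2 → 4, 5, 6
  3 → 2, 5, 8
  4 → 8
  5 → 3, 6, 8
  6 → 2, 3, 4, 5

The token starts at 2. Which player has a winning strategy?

A0 = {7, 8}
A1: add {4} — 4 (Reacher) has 4→8.
A2 = A1; e.g. 1 (Blocker) can still go to 5. Fixed point.
2 never enters the attractor, so Blocker can avoid the target forever.

Blocker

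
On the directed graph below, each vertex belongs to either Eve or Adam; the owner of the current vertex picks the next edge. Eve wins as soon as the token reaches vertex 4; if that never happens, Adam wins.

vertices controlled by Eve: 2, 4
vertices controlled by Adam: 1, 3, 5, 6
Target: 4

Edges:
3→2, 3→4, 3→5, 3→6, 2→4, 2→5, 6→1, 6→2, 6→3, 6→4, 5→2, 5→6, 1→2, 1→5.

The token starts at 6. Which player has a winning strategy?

Adam

A0 = {4}
A1: add {2} — 2 (Eve) has 2→4.
A2 = A1; e.g. 1 (Adam) can still go to 5. Fixed point.
6 never enters the attractor, so Adam can avoid the target forever.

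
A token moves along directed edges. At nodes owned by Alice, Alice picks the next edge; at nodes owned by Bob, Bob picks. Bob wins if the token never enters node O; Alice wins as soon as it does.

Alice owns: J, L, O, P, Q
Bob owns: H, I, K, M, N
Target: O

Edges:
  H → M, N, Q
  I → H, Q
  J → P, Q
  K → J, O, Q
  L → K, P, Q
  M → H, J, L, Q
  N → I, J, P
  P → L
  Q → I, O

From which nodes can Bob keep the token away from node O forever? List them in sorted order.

H, I, M, N

A0 = {O}
A1: add {Q} — Q (Alice) has Q→O.
A2: add {J, L} — J (Alice) has J→Q; L (Alice) has L→Q.
A3: add {K, P} — K (Bob): all of {J, O, Q} already in; P (Alice) has P→L.
A4 = A3; e.g. H (Bob) can still go to M. Fixed point.
Alice's attractor = {J, K, L, O, P, Q}; Bob avoids the target exactly from the complement.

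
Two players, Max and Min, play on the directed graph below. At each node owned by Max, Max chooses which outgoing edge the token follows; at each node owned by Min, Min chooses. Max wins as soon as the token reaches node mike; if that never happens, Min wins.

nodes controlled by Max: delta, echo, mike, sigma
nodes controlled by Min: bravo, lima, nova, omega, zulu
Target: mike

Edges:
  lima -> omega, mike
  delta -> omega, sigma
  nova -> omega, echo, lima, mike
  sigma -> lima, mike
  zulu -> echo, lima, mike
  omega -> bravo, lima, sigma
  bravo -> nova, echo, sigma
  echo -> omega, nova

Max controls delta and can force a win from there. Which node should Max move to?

sigma

A0 = {mike}
A1: add {sigma} — sigma (Max) has sigma→mike.
A2: add {delta} — delta (Max) has delta→sigma.
A3 = A2; e.g. omega (Min) can still go to bravo. Fixed point.
From delta, successor sigma is in the attractor (rank 1); the other successor omega is not.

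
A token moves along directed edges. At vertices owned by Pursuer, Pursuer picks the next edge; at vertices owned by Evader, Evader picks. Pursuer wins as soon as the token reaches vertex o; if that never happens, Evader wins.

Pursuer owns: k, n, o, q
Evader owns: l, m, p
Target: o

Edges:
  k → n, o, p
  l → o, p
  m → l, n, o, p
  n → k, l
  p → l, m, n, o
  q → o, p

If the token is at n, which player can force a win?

Pursuer

A0 = {o}
A1: add {k, q} — k (Pursuer) has k→o; q (Pursuer) has q→o.
A2: add {n} — n (Pursuer) has n→k.
A3 = A2; e.g. l (Evader) can still go to p. Fixed point.
n ∈ A2, so Pursuer can force the target.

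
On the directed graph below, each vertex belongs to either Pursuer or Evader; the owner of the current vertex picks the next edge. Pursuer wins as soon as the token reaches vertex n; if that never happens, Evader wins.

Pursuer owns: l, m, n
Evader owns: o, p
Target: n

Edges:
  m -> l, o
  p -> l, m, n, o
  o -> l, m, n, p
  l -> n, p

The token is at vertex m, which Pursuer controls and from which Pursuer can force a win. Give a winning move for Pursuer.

A0 = {n}
A1: add {l} — l (Pursuer) has l→n.
A2: add {m} — m (Pursuer) has m→l.
A3 = A2; e.g. o (Evader) can still go to p. Fixed point.
From m, successor l is in the attractor (rank 1); the other successor o is not.

l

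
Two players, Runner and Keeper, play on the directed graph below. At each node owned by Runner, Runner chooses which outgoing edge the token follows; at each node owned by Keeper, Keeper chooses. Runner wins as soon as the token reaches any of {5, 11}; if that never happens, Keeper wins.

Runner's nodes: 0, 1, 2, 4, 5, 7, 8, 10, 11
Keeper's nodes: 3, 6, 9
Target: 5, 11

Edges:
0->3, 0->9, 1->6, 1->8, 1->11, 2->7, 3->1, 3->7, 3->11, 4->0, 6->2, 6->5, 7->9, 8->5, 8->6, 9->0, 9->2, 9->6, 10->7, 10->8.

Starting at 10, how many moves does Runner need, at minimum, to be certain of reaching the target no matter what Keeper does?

A0 = {5, 11}
A1: add {1, 8} — 1 (Runner) has 1→11; 8 (Runner) has 8→5.
A2: add {10} — 10 (Runner) has 10→8.
A3 = A2; e.g. 0 (Runner) has no edge into A2. Fixed point.
10 enters the attractor at level 2, so Runner can force the target in 2 moves from there.

2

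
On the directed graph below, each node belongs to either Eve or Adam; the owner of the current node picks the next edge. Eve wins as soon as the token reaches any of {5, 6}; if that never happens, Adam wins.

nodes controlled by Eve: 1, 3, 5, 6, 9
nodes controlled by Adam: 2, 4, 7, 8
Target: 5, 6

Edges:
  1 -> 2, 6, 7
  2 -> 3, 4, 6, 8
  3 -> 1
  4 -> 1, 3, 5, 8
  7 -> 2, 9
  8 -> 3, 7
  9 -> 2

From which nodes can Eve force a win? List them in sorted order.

1, 3, 5, 6

A0 = {5, 6}
A1: add {1} — 1 (Eve) has 1→6.
A2: add {3} — 3 (Eve) has 3→1.
A3 = A2; e.g. 2 (Adam) can still go to 4. Fixed point.
Eve's winning region = {1, 3, 5, 6}.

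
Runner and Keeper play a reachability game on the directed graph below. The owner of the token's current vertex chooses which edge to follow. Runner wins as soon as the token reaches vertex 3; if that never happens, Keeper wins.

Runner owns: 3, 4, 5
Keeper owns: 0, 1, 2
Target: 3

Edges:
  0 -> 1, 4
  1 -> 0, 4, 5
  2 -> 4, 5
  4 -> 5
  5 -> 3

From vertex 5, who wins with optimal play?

Runner

A0 = {3}
A1: add {5} — 5 (Runner) has 5→3.
5 ∈ A1, so Runner can force the target.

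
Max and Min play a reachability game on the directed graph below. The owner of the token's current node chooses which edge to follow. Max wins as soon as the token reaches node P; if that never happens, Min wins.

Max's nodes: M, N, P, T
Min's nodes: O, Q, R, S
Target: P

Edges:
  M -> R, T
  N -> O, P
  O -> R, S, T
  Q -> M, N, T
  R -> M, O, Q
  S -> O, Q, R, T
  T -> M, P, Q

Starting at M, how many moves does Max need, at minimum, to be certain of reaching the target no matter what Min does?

2

A0 = {P}
A1: add {N, T} — N (Max) has N→P; T (Max) has T→P.
A2: add {M} — M (Max) has M→T.
M enters the attractor at level 2, so Max can force the target in 2 moves from there.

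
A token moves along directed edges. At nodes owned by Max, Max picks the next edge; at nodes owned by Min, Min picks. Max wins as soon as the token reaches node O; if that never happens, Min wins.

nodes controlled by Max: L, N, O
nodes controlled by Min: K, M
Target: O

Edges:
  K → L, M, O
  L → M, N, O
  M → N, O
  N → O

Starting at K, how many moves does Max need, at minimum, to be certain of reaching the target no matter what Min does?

3

A0 = {O}
A1: add {L, N} — L (Max) has L→O; N (Max) has N→O.
A2: add {M} — M (Min): all of {N, O} already in.
A3: add {K} — K (Min): all of {L, M, O} already in.
A3 = all vertices. Fixed point.
K enters the attractor at level 3, so Max can force the target in 3 moves from there.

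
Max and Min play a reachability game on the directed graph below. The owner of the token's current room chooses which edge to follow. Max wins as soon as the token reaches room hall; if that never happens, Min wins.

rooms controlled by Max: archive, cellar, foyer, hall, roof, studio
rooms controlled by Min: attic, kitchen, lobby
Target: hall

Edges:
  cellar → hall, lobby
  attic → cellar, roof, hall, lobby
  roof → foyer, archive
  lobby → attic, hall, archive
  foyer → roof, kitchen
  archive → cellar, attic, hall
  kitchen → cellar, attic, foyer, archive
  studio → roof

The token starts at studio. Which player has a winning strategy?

Max

A0 = {hall}
A1: add {archive, cellar} — cellar (Max) has cellar→hall; archive (Max) has archive→hall.
A2: add {roof} — roof (Max) has roof→archive.
A3: add {foyer, studio} — foyer (Max) has foyer→roof; studio (Max) has studio→roof.
A4 = A3; e.g. attic (Min) can still go to lobby. Fixed point.
studio ∈ A3, so Max can force the target.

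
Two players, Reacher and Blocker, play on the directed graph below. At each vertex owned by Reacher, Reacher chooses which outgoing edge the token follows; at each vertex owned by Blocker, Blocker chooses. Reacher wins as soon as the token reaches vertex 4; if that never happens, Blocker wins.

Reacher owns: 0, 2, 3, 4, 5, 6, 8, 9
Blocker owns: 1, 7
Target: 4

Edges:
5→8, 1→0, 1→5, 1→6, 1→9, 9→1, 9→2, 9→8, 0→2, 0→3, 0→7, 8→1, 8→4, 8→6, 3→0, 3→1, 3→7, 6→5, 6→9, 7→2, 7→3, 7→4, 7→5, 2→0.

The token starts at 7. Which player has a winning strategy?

A0 = {4}
A1: add {8} — 8 (Reacher) has 8→4.
A2: add {5, 9} — 5 (Reacher) has 5→8; 9 (Reacher) has 9→8.
A3: add {6} — 6 (Reacher) has 6→5.
A4 = A3; e.g. 0 (Reacher) has no edge into A3. Fixed point.
7 never enters the attractor, so Blocker can avoid the target forever.

Blocker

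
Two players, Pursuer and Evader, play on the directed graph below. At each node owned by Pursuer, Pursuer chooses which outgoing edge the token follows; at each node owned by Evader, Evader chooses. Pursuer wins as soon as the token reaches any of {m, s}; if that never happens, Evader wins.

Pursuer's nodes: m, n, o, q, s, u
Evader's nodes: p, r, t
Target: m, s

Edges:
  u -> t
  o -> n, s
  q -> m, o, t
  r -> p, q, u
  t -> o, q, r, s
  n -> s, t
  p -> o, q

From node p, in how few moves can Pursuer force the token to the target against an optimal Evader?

2

A0 = {m, s}
A1: add {n, o, q} — n (Pursuer) has n→s; o (Pursuer) has o→s; q (Pursuer) has q→m.
A2: add {p} — p (Evader): all of {o, q} already in.
A3 = A2; e.g. r (Evader) can still go to u. Fixed point.
p enters the attractor at level 2, so Pursuer can force the target in 2 moves from there.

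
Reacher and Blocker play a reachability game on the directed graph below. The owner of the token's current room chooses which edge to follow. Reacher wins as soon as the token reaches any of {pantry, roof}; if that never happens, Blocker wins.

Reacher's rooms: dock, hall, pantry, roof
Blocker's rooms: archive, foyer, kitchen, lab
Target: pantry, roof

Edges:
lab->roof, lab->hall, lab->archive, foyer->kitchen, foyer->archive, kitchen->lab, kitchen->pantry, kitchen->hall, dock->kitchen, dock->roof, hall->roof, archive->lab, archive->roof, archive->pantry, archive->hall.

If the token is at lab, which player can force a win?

Blocker

A0 = {pantry, roof}
A1: add {dock, hall} — dock (Reacher) has dock→roof; hall (Reacher) has hall→roof.
A2 = A1; e.g. lab (Blocker) can still go to archive. Fixed point.
lab never enters the attractor, so Blocker can avoid the target forever.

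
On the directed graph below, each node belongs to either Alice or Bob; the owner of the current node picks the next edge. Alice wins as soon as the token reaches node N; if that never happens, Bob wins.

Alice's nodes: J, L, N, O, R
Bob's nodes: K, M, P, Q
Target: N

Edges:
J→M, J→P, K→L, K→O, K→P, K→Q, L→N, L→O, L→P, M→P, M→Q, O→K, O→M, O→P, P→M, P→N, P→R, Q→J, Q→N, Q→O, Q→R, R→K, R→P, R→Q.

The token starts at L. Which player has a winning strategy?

Alice

A0 = {N}
A1: add {L} — L (Alice) has L→N.
A2 = A1; e.g. J (Alice) has no edge into A1. Fixed point.
L ∈ A1, so Alice can force the target.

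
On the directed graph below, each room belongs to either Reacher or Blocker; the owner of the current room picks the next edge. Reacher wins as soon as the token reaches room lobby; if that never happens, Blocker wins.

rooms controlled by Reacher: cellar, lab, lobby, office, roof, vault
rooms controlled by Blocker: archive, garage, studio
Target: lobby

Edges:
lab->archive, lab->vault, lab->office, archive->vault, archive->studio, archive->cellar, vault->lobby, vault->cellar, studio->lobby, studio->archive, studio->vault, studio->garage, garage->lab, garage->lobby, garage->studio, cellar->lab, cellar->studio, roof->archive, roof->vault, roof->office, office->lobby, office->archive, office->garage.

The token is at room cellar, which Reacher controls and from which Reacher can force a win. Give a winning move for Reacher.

lab

A0 = {lobby}
A1: add {office, vault} — vault (Reacher) has vault→lobby; office (Reacher) has office→lobby.
A2: add {lab, roof} — lab (Reacher) has lab→vault; roof (Reacher) has roof→vault.
A3: add {cellar} — cellar (Reacher) has cellar→lab.
A4 = A3; e.g. archive (Blocker) can still go to studio. Fixed point.
From cellar, successor lab is in the attractor (rank 2); the other successor studio is not.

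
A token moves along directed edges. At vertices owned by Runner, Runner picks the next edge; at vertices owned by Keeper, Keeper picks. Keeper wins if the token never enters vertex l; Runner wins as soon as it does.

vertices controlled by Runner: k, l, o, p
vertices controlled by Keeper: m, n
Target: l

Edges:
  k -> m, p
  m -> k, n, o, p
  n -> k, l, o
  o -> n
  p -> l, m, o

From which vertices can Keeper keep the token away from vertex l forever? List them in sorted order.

m, n, o

A0 = {l}
A1: add {p} — p (Runner) has p→l.
A2: add {k} — k (Runner) has k→p.
A3 = A2; e.g. m (Keeper) can still go to n. Fixed point.
Runner's attractor = {k, l, p}; Keeper avoids the target exactly from the complement.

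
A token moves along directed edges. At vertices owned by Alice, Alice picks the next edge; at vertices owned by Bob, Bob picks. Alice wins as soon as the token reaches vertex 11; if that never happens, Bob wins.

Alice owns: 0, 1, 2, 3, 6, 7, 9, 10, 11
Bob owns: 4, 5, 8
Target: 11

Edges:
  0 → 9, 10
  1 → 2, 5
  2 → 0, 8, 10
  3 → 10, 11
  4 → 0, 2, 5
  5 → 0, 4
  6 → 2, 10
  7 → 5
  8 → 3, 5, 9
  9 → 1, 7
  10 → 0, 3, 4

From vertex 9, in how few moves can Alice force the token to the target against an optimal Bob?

5

A0 = {11}
A1: add {3} — 3 (Alice) has 3→11.
A2: add {10} — 10 (Alice) has 10→3.
A3: add {0, 2, 6} — 0 (Alice) has 0→10; 2 (Alice) has 2→10; 6 (Alice) has 6→10.
A4: add {1} — 1 (Alice) has 1→2.
A5: add {9} — 9 (Alice) has 9→1.
A6 = A5; e.g. 4 (Bob) can still go to 5. Fixed point.
9 enters the attractor at level 5, so Alice can force the target in 5 moves from there.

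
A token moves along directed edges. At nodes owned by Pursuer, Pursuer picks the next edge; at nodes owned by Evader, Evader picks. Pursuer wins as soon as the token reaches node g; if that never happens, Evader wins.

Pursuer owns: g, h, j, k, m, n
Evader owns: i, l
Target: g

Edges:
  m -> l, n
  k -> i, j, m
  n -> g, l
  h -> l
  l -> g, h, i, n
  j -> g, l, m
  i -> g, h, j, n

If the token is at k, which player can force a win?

Pursuer

A0 = {g}
A1: add {j, n} — j (Pursuer) has j→g; n (Pursuer) has n→g.
A2: add {k, m} — k (Pursuer) has k→j; m (Pursuer) has m→n.
A3 = A2; e.g. h (Pursuer) has no edge into A2. Fixed point.
k ∈ A2, so Pursuer can force the target.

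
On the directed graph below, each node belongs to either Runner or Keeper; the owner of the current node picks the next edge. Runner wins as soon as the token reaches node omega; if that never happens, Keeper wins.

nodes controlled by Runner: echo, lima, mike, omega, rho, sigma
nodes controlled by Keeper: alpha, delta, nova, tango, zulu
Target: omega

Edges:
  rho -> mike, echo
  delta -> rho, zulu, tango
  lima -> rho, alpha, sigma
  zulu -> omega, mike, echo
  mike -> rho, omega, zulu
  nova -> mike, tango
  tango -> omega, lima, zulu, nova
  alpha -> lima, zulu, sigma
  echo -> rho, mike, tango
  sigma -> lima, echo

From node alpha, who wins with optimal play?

A0 = {omega}
A1: add {mike} — mike (Runner) has mike→omega.
A2: add {echo, rho} — rho (Runner) has rho→mike; echo (Runner) has echo→mike.
A3: add {lima, sigma, zulu} — lima (Runner) has lima→rho; zulu (Keeper): all of {omega, mike, echo} already in; sigma (Runner) has sigma→echo.
A4: add {alpha} — alpha (Keeper): all of {lima, zulu, sigma} already in.
A5 = A4; e.g. delta (Keeper) can still go to tango. Fixed point.
alpha ∈ A4, so Runner can force the target.

Runner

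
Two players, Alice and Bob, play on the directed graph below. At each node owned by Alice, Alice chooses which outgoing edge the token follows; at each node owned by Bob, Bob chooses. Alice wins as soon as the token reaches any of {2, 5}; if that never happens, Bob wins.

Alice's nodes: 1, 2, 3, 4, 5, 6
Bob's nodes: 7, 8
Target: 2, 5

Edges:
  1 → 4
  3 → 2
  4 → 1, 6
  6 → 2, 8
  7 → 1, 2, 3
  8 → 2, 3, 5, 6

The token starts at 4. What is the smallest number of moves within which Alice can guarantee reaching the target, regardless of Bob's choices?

A0 = {2, 5}
A1: add {3, 6} — 3 (Alice) has 3→2; 6 (Alice) has 6→2.
A2: add {4, 8} — 4 (Alice) has 4→6; 8 (Bob): all of {2, 3, 5, 6} already in.
4 enters the attractor at level 2, so Alice can force the target in 2 moves from there.

2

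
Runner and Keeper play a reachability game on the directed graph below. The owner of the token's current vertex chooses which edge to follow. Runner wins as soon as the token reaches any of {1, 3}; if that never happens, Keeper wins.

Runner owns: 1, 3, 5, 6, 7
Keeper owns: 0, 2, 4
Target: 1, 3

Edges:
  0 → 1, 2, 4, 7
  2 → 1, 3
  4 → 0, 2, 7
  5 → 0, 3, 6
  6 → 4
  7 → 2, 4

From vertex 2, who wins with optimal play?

A0 = {1, 3}
A1: add {2, 5} — 2 (Keeper): all of {1, 3} already in; 5 (Runner) has 5→3.
2 ∈ A1, so Runner can force the target.

Runner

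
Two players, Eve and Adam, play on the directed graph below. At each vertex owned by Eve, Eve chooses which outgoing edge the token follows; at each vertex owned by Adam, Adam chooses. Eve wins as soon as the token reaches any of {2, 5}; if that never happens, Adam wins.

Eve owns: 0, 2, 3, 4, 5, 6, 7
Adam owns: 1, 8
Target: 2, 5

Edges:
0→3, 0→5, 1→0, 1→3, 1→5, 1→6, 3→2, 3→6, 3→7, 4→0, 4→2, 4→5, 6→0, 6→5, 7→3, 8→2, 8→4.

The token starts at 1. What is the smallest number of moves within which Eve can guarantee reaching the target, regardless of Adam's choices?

A0 = {2, 5}
A1: add {0, 3, 4, 6} — 0 (Eve) has 0→5; 3 (Eve) has 3→2; 4 (Eve) has 4→2; 6 (Eve) has 6→5.
A2: add {1, 7, 8} — 1 (Adam): all of {0, 3, 5, 6} already in; 7 (Eve) has 7→3; 8 (Adam): all of {2, 4} already in.
A2 = all vertices. Fixed point.
1 enters the attractor at level 2, so Eve can force the target in 2 moves from there.

2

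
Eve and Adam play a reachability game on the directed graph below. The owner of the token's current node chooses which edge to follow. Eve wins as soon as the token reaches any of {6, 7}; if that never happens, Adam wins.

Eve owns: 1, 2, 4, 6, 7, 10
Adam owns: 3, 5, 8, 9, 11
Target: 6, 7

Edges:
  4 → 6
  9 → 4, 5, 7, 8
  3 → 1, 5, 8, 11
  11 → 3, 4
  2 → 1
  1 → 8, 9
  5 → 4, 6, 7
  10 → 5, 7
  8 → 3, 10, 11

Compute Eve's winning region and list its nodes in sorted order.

4, 5, 6, 7, 10

A0 = {6, 7}
A1: add {4, 10} — 4 (Eve) has 4→6; 10 (Eve) has 10→7.
A2: add {5} — 5 (Adam): all of {4, 6, 7} already in.
A3 = A2; e.g. 1 (Eve) has no edge into A2. Fixed point.
Eve's winning region = {4, 5, 6, 7, 10}.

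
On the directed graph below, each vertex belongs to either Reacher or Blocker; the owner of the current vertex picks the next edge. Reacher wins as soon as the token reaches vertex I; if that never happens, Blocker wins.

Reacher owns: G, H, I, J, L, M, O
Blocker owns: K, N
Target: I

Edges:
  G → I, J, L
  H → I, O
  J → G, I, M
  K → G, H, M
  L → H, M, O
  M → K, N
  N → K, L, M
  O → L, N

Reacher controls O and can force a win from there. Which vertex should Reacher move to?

A0 = {I}
A1: add {G, H, J} — G (Reacher) has G→I; H (Reacher) has H→I; J (Reacher) has J→I.
A2: add {L} — L (Reacher) has L→H.
A3: add {O} — O (Reacher) has O→L.
A4 = A3; e.g. K (Blocker) can still go to M. Fixed point.
From O, successor L is in the attractor (rank 2); the other successor N is not.

L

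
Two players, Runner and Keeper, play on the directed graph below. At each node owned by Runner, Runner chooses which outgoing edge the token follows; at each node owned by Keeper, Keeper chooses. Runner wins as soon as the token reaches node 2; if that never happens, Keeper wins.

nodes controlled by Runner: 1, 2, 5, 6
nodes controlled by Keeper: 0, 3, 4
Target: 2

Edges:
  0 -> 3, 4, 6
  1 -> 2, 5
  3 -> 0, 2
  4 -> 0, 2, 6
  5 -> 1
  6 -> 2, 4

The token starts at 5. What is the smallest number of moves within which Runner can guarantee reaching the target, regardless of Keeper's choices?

2

A0 = {2}
A1: add {1, 6} — 1 (Runner) has 1→2; 6 (Runner) has 6→2.
A2: add {5} — 5 (Runner) has 5→1.
A3 = A2; e.g. 0 (Keeper) can still go to 3. Fixed point.
5 enters the attractor at level 2, so Runner can force the target in 2 moves from there.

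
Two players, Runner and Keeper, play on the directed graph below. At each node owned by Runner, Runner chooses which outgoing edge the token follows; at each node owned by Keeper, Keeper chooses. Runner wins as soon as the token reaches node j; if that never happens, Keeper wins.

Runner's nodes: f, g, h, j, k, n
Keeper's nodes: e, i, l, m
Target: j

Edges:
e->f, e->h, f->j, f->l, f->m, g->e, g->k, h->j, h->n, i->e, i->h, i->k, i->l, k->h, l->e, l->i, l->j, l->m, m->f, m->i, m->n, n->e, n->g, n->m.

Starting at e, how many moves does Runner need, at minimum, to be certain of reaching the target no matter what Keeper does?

A0 = {j}
A1: add {f, h} — f (Runner) has f→j; h (Runner) has h→j.
A2: add {e, k} — e (Keeper): all of {f, h} already in; k (Runner) has k→h.
e enters the attractor at level 2, so Runner can force the target in 2 moves from there.

2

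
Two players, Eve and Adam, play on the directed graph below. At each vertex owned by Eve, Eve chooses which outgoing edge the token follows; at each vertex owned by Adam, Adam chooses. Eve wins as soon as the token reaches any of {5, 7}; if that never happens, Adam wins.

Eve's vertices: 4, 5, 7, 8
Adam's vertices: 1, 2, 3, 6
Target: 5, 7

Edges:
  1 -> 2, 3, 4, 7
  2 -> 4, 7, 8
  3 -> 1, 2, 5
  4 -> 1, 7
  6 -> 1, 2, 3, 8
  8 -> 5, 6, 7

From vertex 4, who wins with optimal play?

Eve

A0 = {5, 7}
A1: add {4, 8} — 4 (Eve) has 4→7; 8 (Eve) has 8→5.
4 ∈ A1, so Eve can force the target.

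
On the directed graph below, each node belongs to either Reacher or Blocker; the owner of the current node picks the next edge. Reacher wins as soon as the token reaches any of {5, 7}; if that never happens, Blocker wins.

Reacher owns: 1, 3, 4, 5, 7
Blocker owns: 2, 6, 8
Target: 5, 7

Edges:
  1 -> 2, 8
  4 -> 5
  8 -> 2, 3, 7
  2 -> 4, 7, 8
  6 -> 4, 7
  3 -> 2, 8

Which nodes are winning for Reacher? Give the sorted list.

4, 5, 6, 7

A0 = {5, 7}
A1: add {4} — 4 (Reacher) has 4→5.
A2: add {6} — 6 (Blocker): all of {4, 7} already in.
A3 = A2; e.g. 1 (Reacher) has no edge into A2. Fixed point.
Reacher's winning region = {4, 5, 6, 7}.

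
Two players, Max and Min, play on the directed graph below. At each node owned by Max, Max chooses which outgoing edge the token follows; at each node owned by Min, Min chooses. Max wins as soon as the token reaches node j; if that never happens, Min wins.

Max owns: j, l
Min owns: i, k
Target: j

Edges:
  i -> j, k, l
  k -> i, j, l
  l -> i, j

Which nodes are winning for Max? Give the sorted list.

A0 = {j}
A1: add {l} — l (Max) has l→j.
A2 = A1; e.g. i (Min) can still go to k. Fixed point.
Max's winning region = {j, l}.

j, l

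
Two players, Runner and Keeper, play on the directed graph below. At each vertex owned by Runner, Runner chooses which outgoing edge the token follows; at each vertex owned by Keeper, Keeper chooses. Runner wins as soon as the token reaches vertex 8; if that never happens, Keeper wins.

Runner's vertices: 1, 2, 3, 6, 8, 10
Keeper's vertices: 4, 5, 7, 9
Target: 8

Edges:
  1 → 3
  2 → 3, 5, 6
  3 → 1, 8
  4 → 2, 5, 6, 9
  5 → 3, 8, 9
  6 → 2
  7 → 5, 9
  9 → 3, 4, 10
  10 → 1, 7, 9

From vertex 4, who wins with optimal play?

A0 = {8}
A1: add {3} — 3 (Runner) has 3→8.
A2: add {1, 2} — 1 (Runner) has 1→3; 2 (Runner) has 2→3.
A3: add {6, 10} — 6 (Runner) has 6→2; 10 (Runner) has 10→1.
A4 = A3; e.g. 4 (Keeper) can still go to 5. Fixed point.
4 never enters the attractor, so Keeper can avoid the target forever.

Keeper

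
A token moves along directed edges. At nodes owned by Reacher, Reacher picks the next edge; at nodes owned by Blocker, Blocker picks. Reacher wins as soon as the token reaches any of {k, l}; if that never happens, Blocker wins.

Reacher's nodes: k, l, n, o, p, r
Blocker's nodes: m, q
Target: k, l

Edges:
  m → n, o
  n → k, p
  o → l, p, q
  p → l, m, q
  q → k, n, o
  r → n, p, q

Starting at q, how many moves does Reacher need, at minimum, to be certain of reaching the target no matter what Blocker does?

A0 = {k, l}
A1: add {n, o, p} — n (Reacher) has n→k; o (Reacher) has o→l; p (Reacher) has p→l.
A2: add {m, q, r} — m (Blocker): all of {n, o} already in; q (Blocker): all of {k, n, o} already in; r (Reacher) has r→n.
A2 = all vertices. Fixed point.
q enters the attractor at level 2, so Reacher can force the target in 2 moves from there.

2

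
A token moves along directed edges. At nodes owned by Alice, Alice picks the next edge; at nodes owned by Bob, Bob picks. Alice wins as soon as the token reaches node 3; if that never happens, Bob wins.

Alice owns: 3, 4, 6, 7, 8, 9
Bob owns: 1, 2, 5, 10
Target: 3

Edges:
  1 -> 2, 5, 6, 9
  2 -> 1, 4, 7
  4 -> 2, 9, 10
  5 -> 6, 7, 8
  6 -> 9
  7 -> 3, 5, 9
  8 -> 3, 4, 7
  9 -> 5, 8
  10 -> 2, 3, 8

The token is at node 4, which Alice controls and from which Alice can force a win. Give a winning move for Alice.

9

A0 = {3}
A1: add {7, 8} — 7 (Alice) has 7→3; 8 (Alice) has 8→3.
A2: add {9} — 9 (Alice) has 9→8.
A3: add {4, 6} — 4 (Alice) has 4→9; 6 (Alice) has 6→9.
A4: add {5} — 5 (Bob): all of {6, 7, 8} already in.
A5 = A4; e.g. 1 (Bob) can still go to 2. Fixed point.
From 4, successor 9 is in the attractor (rank 2); the other successors 2, 10 are not.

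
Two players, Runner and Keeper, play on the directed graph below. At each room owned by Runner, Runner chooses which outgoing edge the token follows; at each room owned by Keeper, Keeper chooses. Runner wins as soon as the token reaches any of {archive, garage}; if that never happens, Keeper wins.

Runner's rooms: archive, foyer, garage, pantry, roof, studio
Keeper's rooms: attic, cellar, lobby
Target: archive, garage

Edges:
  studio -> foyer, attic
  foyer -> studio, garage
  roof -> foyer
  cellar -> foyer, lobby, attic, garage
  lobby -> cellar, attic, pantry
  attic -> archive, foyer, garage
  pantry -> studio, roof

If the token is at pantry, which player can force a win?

A0 = {archive, garage}
A1: add {foyer} — foyer (Runner) has foyer→garage.
A2: add {attic, roof, studio} — studio (Runner) has studio→foyer; roof (Runner) has roof→foyer; attic (Keeper): all of {archive, foyer, garage} already in.
A3: add {pantry} — pantry (Runner) has pantry→studio.
A4 = A3; e.g. cellar (Keeper) can still go to lobby. Fixed point.
pantry ∈ A3, so Runner can force the target.

Runner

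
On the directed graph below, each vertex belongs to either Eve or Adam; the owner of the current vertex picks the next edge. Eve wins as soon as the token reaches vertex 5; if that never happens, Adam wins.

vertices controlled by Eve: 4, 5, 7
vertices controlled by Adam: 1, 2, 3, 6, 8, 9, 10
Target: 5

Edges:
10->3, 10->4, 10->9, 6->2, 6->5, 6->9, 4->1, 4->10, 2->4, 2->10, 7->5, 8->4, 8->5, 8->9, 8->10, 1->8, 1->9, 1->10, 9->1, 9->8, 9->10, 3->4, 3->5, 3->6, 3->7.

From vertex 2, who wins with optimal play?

A0 = {5}
A1: add {7} — 7 (Eve) has 7→5.
A2 = A1; e.g. 1 (Adam) can still go to 8. Fixed point.
2 never enters the attractor, so Adam can avoid the target forever.

Adam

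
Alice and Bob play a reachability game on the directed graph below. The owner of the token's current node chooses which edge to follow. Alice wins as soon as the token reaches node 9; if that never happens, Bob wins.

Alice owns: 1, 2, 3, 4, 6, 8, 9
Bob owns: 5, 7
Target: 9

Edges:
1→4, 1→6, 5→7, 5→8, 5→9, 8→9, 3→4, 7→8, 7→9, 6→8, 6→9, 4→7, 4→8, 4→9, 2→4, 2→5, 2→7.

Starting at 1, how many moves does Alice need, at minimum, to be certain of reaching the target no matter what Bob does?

2

A0 = {9}
A1: add {4, 6, 8} — 4 (Alice) has 4→9; 6 (Alice) has 6→9; 8 (Alice) has 8→9.
A2: add {1, 2, 3, 7} — 1 (Alice) has 1→4; 2 (Alice) has 2→4; 3 (Alice) has 3→4; 7 (Bob): all of {8, 9} already in.
1 enters the attractor at level 2, so Alice can force the target in 2 moves from there.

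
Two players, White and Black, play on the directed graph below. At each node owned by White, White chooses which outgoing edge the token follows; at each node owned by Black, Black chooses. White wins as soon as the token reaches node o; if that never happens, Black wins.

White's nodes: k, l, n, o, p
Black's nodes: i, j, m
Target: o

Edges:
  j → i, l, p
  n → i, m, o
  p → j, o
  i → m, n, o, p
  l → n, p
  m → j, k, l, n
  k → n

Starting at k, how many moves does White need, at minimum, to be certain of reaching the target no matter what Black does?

2

A0 = {o}
A1: add {n, p} — n (White) has n→o; p (White) has p→o.
A2: add {k, l} — k (White) has k→n; l (White) has l→n.
A3 = A2; e.g. i (Black) can still go to m. Fixed point.
k enters the attractor at level 2, so White can force the target in 2 moves from there.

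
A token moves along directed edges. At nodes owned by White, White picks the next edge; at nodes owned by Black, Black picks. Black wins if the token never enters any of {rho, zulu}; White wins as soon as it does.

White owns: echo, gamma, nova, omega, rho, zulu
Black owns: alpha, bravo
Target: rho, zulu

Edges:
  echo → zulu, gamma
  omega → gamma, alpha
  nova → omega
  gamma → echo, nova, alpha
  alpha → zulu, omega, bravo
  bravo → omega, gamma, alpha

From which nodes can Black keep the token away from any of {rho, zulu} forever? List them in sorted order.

alpha, bravo

A0 = {rho, zulu}
A1: add {echo} — echo (White) has echo→zulu.
A2: add {gamma} — gamma (White) has gamma→echo.
A3: add {omega} — omega (White) has omega→gamma.
A4: add {nova} — nova (White) has nova→omega.
A5 = A4; e.g. alpha (Black) can still go to bravo. Fixed point.
White's attractor = {echo, gamma, nova, omega, rho, zulu}; Black avoids the target exactly from the complement.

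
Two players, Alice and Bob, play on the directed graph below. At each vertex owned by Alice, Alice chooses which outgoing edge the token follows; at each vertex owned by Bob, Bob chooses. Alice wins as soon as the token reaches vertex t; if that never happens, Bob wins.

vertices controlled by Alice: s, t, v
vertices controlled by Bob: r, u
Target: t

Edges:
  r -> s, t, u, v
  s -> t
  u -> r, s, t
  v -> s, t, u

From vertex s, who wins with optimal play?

Alice

A0 = {t}
A1: add {s, v} — s (Alice) has s→t; v (Alice) has v→t.
A2 = A1; e.g. r (Bob) can still go to u. Fixed point.
s ∈ A1, so Alice can force the target.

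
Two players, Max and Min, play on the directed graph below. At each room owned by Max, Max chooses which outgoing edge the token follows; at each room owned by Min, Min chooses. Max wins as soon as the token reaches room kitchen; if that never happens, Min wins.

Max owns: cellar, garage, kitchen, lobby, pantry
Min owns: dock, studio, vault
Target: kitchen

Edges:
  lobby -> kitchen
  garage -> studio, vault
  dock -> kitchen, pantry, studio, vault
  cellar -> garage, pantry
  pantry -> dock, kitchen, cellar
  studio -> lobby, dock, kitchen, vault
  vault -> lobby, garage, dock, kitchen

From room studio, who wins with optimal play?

Min

A0 = {kitchen}
A1: add {lobby, pantry} — lobby (Max) has lobby→kitchen; pantry (Max) has pantry→kitchen.
A2: add {cellar} — cellar (Max) has cellar→pantry.
A3 = A2; e.g. garage (Max) has no edge into A2. Fixed point.
studio never enters the attractor, so Min can avoid the target forever.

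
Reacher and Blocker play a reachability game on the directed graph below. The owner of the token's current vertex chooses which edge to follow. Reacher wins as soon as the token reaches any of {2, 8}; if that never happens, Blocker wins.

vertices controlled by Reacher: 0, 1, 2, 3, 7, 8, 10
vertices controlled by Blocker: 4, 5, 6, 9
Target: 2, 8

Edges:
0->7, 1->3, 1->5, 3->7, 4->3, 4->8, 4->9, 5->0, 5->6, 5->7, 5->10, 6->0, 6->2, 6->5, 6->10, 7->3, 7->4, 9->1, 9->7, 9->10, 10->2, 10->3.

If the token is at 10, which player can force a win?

Reacher

A0 = {2, 8}
A1: add {10} — 10 (Reacher) has 10→2.
A2 = A1; e.g. 0 (Reacher) has no edge into A1. Fixed point.
10 ∈ A1, so Reacher can force the target.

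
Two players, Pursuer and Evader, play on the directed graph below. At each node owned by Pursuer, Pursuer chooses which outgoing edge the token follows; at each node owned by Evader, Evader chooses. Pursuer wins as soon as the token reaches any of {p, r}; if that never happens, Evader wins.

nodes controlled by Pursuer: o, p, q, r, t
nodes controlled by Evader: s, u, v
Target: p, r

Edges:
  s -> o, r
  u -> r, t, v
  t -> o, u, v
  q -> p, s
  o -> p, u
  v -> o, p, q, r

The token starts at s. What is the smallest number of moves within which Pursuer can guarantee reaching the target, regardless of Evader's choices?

2

A0 = {p, r}
A1: add {o, q} — o (Pursuer) has o→p; q (Pursuer) has q→p.
A2: add {s, t, v} — s (Evader): all of {o, r} already in; t (Pursuer) has t→o; v (Evader): all of {o, p, q, r} already in.
s enters the attractor at level 2, so Pursuer can force the target in 2 moves from there.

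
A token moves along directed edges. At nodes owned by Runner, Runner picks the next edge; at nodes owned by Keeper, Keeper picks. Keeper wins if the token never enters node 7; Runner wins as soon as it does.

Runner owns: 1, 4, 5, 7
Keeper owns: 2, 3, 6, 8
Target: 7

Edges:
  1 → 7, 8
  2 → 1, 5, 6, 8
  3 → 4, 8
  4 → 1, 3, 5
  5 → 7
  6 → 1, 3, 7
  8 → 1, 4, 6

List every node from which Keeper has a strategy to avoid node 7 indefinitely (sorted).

2, 3, 6, 8

A0 = {7}
A1: add {1, 5} — 1 (Runner) has 1→7; 5 (Runner) has 5→7.
A2: add {4} — 4 (Runner) has 4→1.
A3 = A2; e.g. 2 (Keeper) can still go to 6. Fixed point.
Runner's attractor = {1, 4, 5, 7}; Keeper avoids the target exactly from the complement.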